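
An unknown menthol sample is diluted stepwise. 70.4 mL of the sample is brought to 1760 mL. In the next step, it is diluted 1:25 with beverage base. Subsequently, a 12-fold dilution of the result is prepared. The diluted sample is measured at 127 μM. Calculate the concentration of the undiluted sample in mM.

Overall dilution factor = 25 × 25 × 12 = 7500.
Original = 127 μM × 7500 = 9.52 × 10⁵ μM = 952 mM.

952 mM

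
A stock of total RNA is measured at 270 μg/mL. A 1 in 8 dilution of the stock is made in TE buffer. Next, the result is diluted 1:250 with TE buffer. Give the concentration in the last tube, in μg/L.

135 μg/L

Overall dilution factor = 8 × 250 = 2000.
270 μg/mL / 2000 = 0.135 μg/mL = 135 μg/L.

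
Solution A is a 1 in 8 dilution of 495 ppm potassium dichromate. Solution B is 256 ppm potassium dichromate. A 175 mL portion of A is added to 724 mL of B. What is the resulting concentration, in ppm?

C_A = 495 ppm / 8 = 61.9 ppm.
C_mix = (C_A·V_A + C_B·V_B)/(V_A + V_B) = (61.9×175 + 256×724) / 899.0 = 218 ppm.

218 ppm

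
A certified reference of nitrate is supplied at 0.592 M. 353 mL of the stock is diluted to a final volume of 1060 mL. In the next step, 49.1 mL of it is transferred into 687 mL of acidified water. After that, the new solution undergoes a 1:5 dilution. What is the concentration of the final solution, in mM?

2.63 mM

Overall dilution factor = 3.003 × 14.99 × 5 = 225.
0.592 M / 225 = 2.63 × 10⁻³ M = 2.63 mM.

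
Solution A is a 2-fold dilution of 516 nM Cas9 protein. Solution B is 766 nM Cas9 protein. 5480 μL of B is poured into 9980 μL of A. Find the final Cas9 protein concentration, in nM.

438 nM

C_A = 516 nM / 2 = 258 nM.
C_mix = (C_A·V_A + C_B·V_B)/(V_A + V_B) = (258×9980 + 766×5480) / 15460 = 438 nM.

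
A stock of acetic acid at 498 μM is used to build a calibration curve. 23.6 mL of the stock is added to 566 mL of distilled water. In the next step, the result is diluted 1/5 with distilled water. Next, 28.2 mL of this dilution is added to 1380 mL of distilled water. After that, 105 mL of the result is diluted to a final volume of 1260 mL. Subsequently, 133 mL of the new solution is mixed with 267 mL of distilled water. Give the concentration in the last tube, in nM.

Overall dilution factor = 24.98 × 5 × 49.94 × 12 × 3.008 = 2.25 × 10⁵.
498 μM / 2.25 × 10⁵ = 2.21 × 10⁻³ μM = 2.21 nM.

2.21 nM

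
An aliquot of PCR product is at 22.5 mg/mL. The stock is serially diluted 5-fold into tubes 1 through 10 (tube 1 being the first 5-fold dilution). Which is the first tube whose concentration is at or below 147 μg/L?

tube 8

Tube n has concentration 22.5 mg/mL / 5ⁿ.
Need 5ⁿ ≥ 22.5 mg/mL / 147 μg/L = 1.53 × 10⁵, so n ≥ 7.42.
First such tube: n = 8.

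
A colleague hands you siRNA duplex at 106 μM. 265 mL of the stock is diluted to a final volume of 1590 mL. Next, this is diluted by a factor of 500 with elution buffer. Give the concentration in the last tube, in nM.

35.3 nM

Overall dilution factor = 6 × 500 = 3000.
106 μM / 3000 = 0.0353 μM = 35.3 nM.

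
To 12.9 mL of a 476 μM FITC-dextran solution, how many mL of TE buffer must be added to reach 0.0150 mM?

0.0150 mM = 15.0 μM.
V₂ = C₁V₁/C₂ = 476 × 12.9 / 15.0 = 409 mL.
Diluent to add = V₂ − V₁ = 409 − 12.9 = 396 mL.

396 mL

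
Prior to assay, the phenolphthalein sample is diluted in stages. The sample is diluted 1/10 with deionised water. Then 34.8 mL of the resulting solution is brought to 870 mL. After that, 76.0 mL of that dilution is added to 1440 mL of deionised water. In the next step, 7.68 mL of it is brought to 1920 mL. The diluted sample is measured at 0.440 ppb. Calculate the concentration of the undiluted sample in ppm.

Overall dilution factor = 10 × 25 × 19.95 × 250 = 1.25 × 10⁶.
Original = 0.440 ppb × 1.25 × 10⁶ = 5.49 × 10⁵ ppb = 549 ppm.

549 ppm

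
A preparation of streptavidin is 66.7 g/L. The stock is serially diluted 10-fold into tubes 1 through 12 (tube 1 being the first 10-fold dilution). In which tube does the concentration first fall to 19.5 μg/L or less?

Tube n has concentration 66.7 g/L / 10ⁿ.
Need 10ⁿ ≥ 66.7 g/L / 19.5 μg/L = 3.42 × 10⁶, so n ≥ 6.53.
First such tube: n = 7.

tube 7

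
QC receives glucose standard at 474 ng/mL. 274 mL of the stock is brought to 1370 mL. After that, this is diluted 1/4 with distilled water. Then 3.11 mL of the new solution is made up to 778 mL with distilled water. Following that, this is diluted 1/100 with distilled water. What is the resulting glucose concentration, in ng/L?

0.947 ng/L

Overall dilution factor = 5 × 4 × 250.2 × 100 = 5.00 × 10⁵.
474 ng/mL / 5.00 × 10⁵ = 9.47 × 10⁻⁴ ng/mL = 0.947 ng/L.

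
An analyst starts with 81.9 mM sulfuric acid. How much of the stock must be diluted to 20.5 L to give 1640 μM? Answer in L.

1640 μM = 1.64 mM.
V₁ = C₂V₂/C₁ = 1.64 × 20.5 / 81.9 = 0.411 L.

0.411 L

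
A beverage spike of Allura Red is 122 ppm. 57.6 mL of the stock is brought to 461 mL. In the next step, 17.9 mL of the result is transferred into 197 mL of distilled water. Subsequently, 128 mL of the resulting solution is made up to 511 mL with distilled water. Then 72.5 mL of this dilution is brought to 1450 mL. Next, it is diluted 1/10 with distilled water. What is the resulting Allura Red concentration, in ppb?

Overall dilution factor = 8.003 × 12.01 × 3.992 × 20 × 10 = 7.67 × 10⁴.
122 ppm / 7.67 × 10⁴ = 1.59 × 10⁻³ ppm = 1.59 ppb.

1.59 ppb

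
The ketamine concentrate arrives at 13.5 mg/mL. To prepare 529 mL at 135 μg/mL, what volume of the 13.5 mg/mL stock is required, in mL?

135 μg/mL = 0.135 mg/mL.
V₁ = C₂V₂/C₁ = 0.135 × 529 / 13.5 = 5.29 mL.

5.29 mL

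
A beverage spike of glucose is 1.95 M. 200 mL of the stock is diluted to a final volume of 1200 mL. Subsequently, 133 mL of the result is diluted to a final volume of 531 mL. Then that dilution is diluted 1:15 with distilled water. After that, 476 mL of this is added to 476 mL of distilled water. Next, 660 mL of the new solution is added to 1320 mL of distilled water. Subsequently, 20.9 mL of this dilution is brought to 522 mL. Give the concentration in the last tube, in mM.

Overall dilution factor = 6 × 3.992 × 15 × 2 × 3 × 24.98 = 5.38 × 10⁴.
1.95 M / 5.38 × 10⁴ = 3.62 × 10⁻⁵ M = 0.0362 mM.

0.0362 mM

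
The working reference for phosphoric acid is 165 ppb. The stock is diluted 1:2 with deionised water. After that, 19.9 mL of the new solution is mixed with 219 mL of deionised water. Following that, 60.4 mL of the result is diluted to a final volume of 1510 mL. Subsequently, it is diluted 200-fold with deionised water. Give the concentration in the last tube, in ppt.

1.37 ppt

Overall dilution factor = 2 × 12.01 × 25 × 200 = 1.20 × 10⁵.
165 ppb / 1.20 × 10⁵ = 1.37 × 10⁻³ ppb = 1.37 ppt.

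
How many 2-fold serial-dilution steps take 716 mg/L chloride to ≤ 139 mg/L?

Need 2ⁿ ≥ 5.15, so n ≥ log(5.15)/log(2) = 2.36.
Minimum whole steps: n = 3.

3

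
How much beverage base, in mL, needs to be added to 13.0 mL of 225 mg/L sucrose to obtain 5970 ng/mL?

477 mL

5970 ng/mL = 5.97 mg/L.
V₂ = C₁V₁/C₂ = 225 × 13.0 / 5.97 = 490 mL.
Diluent to add = V₂ − V₁ = 490 − 13.0 = 477 mL.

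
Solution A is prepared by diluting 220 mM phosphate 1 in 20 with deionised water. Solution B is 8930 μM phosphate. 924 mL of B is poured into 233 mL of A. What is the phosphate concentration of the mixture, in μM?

C_A = 220 mM / 20 = 11.0 mM.
C_B = 8930 μM = 8.93 mM.
C_mix = (C_A·V_A + C_B·V_B)/(V_A + V_B) = (11.0×233 + 8.93×924) / 1157 = 9.35 mM = 9350 μM.

9350 μM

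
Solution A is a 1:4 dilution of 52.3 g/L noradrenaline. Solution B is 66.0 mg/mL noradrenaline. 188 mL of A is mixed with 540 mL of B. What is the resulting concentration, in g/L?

52.3 g/L

C_A = 52.3 g/L / 4 = 13.1 g/L.
C_B = 66.0 mg/mL = 66.0 g/L.
C_mix = (C_A·V_A + C_B·V_B)/(V_A + V_B) = (13.1×188 + 66.0×540) / 728.0 = 52.3 g/L.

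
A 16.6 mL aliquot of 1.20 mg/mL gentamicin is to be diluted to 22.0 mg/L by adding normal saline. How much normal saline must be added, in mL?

889 mL

22.0 mg/L = 0.0220 mg/mL.
V₂ = C₁V₁/C₂ = 1.20 × 16.6 / 0.0220 = 905 mL.
Diluent to add = V₂ − V₁ = 905 − 16.6 = 889 mL.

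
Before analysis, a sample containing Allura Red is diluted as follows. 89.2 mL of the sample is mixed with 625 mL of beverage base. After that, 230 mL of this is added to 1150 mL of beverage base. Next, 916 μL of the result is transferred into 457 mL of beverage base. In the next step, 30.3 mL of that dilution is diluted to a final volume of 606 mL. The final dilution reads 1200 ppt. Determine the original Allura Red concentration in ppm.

576 ppm

Overall dilution factor = 8.007 × 6 × 499.9 × 20 = 4.80 × 10⁵.
Original = 1200 ppt × 4.80 × 10⁵ = 5.76 × 10⁸ ppt = 576 ppm.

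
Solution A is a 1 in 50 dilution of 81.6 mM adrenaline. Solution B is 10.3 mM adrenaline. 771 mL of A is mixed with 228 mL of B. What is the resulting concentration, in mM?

3.61 mM

C_A = 81.6 mM / 50 = 1.63 mM.
C_mix = (C_A·V_A + C_B·V_B)/(V_A + V_B) = (1.63×771 + 10.3×228) / 999.0 = 3.61 mM.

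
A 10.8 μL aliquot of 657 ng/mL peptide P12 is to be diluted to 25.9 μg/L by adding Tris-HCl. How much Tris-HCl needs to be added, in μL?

263 μL

25.9 μg/L = 25.9 ng/mL.
V₂ = C₁V₁/C₂ = 657 × 10.8 / 25.9 = 274 μL.
Diluent to add = V₂ − V₁ = 274 − 10.8 = 263 μL.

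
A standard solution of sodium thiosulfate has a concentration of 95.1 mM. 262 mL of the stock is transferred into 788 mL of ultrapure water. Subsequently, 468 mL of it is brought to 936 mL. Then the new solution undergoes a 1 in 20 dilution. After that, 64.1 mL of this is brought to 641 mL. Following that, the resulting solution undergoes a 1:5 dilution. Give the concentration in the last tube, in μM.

11.9 μM

Overall dilution factor = 4.008 × 2 × 20 × 10 × 5 = 8015.
95.1 mM / 8015 = 0.0119 mM = 11.9 μM.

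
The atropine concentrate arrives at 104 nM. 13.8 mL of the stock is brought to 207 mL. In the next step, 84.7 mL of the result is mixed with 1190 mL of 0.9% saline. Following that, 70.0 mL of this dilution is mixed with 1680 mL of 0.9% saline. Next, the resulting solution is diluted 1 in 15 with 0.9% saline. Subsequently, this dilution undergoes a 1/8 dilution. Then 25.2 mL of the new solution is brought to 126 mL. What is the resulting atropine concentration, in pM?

Overall dilution factor = 15 × 15.05 × 25 × 15 × 8 × 5 = 3.39 × 10⁶.
104 nM / 3.39 × 10⁶ = 3.07 × 10⁻⁵ nM = 0.0307 pM.

0.0307 pM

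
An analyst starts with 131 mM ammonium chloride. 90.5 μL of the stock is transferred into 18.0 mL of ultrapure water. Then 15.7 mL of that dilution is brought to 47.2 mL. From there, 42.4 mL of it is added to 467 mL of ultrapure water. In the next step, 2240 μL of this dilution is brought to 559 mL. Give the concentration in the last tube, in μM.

Overall dilution factor = 199.9 × 3.006 × 12.01 × 249.6 = 1.80 × 10⁶.
131 mM / 1.80 × 10⁶ = 7.27 × 10⁻⁵ mM = 0.0727 μM.

0.0727 μM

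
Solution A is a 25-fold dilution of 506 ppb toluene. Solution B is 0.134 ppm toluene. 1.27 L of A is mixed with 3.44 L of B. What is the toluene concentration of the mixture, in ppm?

0.103 ppm

C_A = 506 ppb / 25 = 20.2 ppb.
C_B = 0.134 ppm = 134 ppb.
C_mix = (C_A·V_A + C_B·V_B)/(V_A + V_B) = (20.2×1.27 + 134×3.44) / 4.710 = 103 ppb = 0.103 ppm.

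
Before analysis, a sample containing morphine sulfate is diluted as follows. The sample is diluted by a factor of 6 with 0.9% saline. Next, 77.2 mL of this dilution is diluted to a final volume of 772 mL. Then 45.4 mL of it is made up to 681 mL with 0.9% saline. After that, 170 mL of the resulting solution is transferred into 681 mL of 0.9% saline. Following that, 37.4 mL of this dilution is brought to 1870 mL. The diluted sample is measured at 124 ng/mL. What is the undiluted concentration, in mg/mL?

Overall dilution factor = 6 × 10 × 15 × 5.006 × 50 = 2.25 × 10⁵.
Original = 124 ng/mL × 2.25 × 10⁵ = 2.79 × 10⁷ ng/mL = 27.9 mg/mL.

27.9 mg/mL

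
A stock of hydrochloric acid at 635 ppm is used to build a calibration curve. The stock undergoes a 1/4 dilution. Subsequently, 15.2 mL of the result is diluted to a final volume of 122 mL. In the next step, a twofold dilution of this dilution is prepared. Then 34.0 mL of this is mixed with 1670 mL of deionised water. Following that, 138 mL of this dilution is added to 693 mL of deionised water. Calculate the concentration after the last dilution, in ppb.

Overall dilution factor = 4 × 8.026 × 2 × 50.12 × 6.022 = 1.94 × 10⁴.
635 ppm / 1.94 × 10⁴ = 0.0328 ppm = 32.8 ppb.

32.8 ppb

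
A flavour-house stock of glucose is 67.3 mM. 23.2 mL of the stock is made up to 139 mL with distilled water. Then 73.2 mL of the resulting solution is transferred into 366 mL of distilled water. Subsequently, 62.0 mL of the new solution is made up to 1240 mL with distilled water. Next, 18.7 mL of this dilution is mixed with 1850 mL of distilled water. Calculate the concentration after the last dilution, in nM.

937 nM

Overall dilution factor = 5.991 × 6 × 20 × 99.93 = 7.18 × 10⁴.
67.3 mM / 7.18 × 10⁴ = 9.37 × 10⁻⁴ mM = 937 nM.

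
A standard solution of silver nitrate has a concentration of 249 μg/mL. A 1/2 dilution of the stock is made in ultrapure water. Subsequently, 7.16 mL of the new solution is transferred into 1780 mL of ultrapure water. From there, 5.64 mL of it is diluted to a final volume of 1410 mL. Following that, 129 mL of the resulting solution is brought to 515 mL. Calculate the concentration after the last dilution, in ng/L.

Overall dilution factor = 2 × 249.6 × 250 × 3.992 = 4.98 × 10⁵.
249 μg/mL / 4.98 × 10⁵ = 5.00 × 10⁻⁴ μg/mL = 500 ng/L.

500 ng/L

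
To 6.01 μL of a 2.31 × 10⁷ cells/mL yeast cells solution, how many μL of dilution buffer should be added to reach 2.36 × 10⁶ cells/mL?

V₂ = C₁V₁/C₂ = 2.31 × 10⁷ × 6.01 / 2.36 × 10⁶ = 58.8 μL.
Diluent to add = V₂ − V₁ = 58.8 − 6.01 = 52.8 μL.

52.8 μL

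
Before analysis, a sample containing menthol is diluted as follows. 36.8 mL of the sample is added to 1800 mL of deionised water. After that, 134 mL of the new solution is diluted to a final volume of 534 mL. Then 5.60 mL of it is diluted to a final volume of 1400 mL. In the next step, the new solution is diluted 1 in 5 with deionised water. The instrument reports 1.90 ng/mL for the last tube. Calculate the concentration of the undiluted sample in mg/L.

Overall dilution factor = 49.91 × 3.985 × 250 × 5 = 2.49 × 10⁵.
Original = 1.90 ng/mL × 2.49 × 10⁵ = 4.72 × 10⁵ ng/mL = 472 mg/L.

472 mg/L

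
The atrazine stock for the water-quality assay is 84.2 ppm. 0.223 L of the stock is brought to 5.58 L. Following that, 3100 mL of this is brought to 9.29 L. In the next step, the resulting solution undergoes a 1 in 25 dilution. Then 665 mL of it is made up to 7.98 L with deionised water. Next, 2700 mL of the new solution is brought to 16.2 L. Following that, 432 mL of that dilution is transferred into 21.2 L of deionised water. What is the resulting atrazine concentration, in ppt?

12.5 ppt

Overall dilution factor = 25.02 × 2.997 × 25 × 12 × 6 × 50.07 = 6.76 × 10⁶.
84.2 ppm / 6.76 × 10⁶ = 1.25 × 10⁻⁵ ppm = 12.5 ppt.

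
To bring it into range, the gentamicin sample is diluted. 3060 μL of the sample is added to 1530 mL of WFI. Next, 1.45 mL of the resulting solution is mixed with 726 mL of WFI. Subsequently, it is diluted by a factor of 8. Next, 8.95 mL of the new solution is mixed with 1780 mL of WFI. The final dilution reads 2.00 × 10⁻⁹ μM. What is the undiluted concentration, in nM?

Overall dilution factor = 501 × 501.7 × 8 × 199.9 = 4.02 × 10⁸.
Original = 2.00 × 10⁻⁹ μM × 4.02 × 10⁸ = 0.804 μM = 804 nM.

804 nM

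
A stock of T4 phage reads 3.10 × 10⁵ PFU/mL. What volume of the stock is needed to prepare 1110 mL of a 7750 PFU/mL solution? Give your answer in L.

0.0278 L

V₁ = C₂V₂/C₁ = 7750 × 1110 / 3.10 × 10⁵ = 27.8 mL = 0.0278 L.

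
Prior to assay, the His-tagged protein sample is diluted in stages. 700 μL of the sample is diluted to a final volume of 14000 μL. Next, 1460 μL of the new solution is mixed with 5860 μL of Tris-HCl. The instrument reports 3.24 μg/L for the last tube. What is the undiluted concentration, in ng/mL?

325 ng/mL

Overall dilution factor = 20 × 5.014 = 100.
Original = 3.24 μg/L × 100 = 325 μg/L = 325 ng/mL.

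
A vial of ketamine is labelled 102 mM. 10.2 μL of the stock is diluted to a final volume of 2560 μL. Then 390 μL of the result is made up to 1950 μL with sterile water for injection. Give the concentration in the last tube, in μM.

81.3 μM

Overall dilution factor = 251.0 × 5 = 1255.
102 mM / 1255 = 0.0813 mM = 81.3 μM.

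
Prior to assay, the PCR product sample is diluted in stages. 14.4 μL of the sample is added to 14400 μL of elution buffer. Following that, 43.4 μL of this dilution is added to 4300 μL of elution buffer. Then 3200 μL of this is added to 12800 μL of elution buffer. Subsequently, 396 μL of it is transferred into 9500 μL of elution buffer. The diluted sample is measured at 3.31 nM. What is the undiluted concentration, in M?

0.0414 M

Overall dilution factor = 1001 × 100.1 × 5 × 24.99 = 1.25 × 10⁷.
Original = 3.31 nM × 1.25 × 10⁷ = 4.14 × 10⁷ nM = 0.0414 M.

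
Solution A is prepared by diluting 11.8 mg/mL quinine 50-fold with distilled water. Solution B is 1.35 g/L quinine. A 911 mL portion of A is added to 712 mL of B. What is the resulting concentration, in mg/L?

C_A = 11.8 mg/mL / 50 = 0.236 mg/mL.
C_B = 1.35 g/L = 1.35 mg/mL.
C_mix = (C_A·V_A + C_B·V_B)/(V_A + V_B) = (0.236×911 + 1.35×712) / 1623 = 0.725 mg/mL = 725 mg/L.

725 mg/L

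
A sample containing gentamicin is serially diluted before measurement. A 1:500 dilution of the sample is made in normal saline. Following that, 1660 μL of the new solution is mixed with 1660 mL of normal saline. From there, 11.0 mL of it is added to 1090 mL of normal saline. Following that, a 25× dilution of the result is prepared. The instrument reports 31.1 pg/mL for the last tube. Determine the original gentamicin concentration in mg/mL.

Overall dilution factor = 500 × 1001 × 100.1 × 25 = 1.25 × 10⁹.
Original = 31.1 pg/mL × 1.25 × 10⁹ = 3.89 × 10¹⁰ pg/mL = 38.9 mg/mL.

38.9 mg/mL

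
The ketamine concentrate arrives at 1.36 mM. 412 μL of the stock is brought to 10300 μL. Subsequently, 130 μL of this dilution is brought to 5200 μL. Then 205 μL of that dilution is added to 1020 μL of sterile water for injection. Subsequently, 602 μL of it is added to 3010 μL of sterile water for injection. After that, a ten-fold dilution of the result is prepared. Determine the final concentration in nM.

3.79 nM

Overall dilution factor = 25 × 40 × 5.976 × 6 × 10 = 3.59 × 10⁵.
1.36 mM / 3.59 × 10⁵ = 3.79 × 10⁻⁶ mM = 3.79 nM.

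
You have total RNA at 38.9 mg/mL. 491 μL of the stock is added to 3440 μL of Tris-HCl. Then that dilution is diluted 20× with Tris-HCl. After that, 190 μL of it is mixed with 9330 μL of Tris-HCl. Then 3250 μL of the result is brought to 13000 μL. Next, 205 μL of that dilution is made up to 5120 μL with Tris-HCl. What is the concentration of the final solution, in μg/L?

Overall dilution factor = 8.006 × 20 × 50.11 × 4 × 24.98 = 8.02 × 10⁵.
38.9 mg/mL / 8.02 × 10⁵ = 4.85 × 10⁻⁵ mg/mL = 48.5 μg/L.

48.5 μg/L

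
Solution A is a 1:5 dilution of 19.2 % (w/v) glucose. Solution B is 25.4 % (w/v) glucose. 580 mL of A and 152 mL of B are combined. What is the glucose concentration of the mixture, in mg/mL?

C_A = 19.2 % (w/v) / 5 = 3.84 % (w/v).
C_mix = (C_A·V_A + C_B·V_B)/(V_A + V_B) = (3.84×580 + 25.4×152) / 732.0 = 8.32 % (w/v) = 83.2 mg/mL.

83.2 mg/mL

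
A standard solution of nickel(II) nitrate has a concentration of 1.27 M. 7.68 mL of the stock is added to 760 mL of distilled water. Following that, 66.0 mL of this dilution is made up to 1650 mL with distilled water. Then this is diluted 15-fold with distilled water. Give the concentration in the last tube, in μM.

Overall dilution factor = 99.96 × 25 × 15 = 3.75 × 10⁴.
1.27 M / 3.75 × 10⁴ = 3.39 × 10⁻⁵ M = 33.9 μM.

33.9 μM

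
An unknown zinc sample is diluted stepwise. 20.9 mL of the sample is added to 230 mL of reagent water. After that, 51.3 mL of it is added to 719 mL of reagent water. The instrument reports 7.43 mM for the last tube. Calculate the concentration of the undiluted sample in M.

1.34 M

Overall dilution factor = 12.00 × 15.02 = 180.
Original = 7.43 mM × 180 = 1339 mM = 1.34 M.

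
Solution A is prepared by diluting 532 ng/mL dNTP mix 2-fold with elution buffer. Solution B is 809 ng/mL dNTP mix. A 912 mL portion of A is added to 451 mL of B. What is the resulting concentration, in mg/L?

0.446 mg/L

C_A = 532 ng/mL / 2 = 266 ng/mL.
C_mix = (C_A·V_A + C_B·V_B)/(V_A + V_B) = (266×912 + 809×451) / 1363 = 446 ng/mL = 0.446 mg/L.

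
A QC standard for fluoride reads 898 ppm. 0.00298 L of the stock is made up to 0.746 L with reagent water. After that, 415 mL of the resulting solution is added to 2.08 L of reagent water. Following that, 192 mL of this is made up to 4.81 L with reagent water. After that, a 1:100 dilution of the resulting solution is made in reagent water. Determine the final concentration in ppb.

Overall dilution factor = 250.3 × 6.012 × 25.05 × 100 = 3.77 × 10⁶.
898 ppm / 3.77 × 10⁶ = 2.38 × 10⁻⁴ ppm = 0.238 ppb.

0.238 ppb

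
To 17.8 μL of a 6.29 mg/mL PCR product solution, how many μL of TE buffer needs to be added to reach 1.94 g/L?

39.9 μL

1.94 g/L = 1.94 mg/mL.
V₂ = C₁V₁/C₂ = 6.29 × 17.8 / 1.94 = 57.7 μL.
Diluent to add = V₂ − V₁ = 57.7 − 17.8 = 39.9 μL.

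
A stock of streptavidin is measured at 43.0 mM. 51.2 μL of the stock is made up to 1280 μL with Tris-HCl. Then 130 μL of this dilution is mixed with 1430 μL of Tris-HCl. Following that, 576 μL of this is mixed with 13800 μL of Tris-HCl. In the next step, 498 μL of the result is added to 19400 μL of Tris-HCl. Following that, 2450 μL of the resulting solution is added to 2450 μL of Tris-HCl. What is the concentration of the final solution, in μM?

0.0719 μM

Overall dilution factor = 25 × 12 × 24.96 × 39.96 × 2 = 5.98 × 10⁵.
43.0 mM / 5.98 × 10⁵ = 7.19 × 10⁻⁵ mM = 0.0719 μM.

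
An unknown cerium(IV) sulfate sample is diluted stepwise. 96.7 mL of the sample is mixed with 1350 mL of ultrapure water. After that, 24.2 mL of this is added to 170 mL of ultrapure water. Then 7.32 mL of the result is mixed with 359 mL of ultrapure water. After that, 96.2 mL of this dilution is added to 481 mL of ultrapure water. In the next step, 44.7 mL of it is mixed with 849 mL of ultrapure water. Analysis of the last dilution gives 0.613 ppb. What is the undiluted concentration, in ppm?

Overall dilution factor = 14.96 × 8.025 × 50.04 × 6 × 19.99 = 7.21 × 10⁵.
Original = 0.613 ppb × 7.21 × 10⁵ = 4.42 × 10⁵ ppb = 442 ppm.

442 ppm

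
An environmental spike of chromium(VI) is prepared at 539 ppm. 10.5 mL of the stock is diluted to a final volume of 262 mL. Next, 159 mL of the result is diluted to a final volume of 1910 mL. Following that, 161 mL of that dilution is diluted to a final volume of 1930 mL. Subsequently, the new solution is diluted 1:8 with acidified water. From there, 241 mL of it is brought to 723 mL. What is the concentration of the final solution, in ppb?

Overall dilution factor = 24.95 × 12.01 × 11.99 × 8 × 3 = 8.62 × 10⁴.
539 ppm / 8.62 × 10⁴ = 6.25 × 10⁻³ ppm = 6.25 ppb.

6.25 ppb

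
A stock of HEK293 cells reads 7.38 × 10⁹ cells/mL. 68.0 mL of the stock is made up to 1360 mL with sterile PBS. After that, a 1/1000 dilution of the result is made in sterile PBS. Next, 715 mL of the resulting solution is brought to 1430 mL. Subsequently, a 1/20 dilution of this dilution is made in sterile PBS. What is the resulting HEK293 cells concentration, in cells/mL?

9220 cells/mL

Overall dilution factor = 20 × 1000 × 2 × 20 = 8.00 × 10⁵.
7.38 × 10⁹ cells/mL / 8.00 × 10⁵ = 9220 cells/mL.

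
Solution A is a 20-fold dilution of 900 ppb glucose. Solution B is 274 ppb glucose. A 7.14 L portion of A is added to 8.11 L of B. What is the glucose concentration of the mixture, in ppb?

C_A = 900 ppb / 20 = 45.0 ppb.
C_mix = (C_A·V_A + C_B·V_B)/(V_A + V_B) = (45.0×7.14 + 274×8.11) / 15.25 = 167 ppb.

167 ppb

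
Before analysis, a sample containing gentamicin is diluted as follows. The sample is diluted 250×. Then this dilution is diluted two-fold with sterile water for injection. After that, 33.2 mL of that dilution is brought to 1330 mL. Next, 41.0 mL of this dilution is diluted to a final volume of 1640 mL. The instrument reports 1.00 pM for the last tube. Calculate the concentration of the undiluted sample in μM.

0.801 μM

Overall dilution factor = 250 × 2 × 40.06 × 40 = 8.01 × 10⁵.
Original = 1.00 pM × 8.01 × 10⁵ = 8.01 × 10⁵ pM = 0.801 μM.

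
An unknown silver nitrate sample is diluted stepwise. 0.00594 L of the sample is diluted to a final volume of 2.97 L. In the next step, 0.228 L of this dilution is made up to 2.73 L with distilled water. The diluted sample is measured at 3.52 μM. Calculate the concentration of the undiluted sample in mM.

Overall dilution factor = 500 × 11.97 = 5987.
Original = 3.52 μM × 5987 = 2.11 × 10⁴ μM = 21.1 mM.

21.1 mM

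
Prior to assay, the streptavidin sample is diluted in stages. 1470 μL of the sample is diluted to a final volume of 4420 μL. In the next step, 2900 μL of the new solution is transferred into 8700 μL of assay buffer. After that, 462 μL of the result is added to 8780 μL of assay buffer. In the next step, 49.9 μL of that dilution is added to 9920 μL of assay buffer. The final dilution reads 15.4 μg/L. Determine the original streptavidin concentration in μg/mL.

740 μg/mL

Overall dilution factor = 3.007 × 4 × 20.00 × 199.8 = 4.81 × 10⁴.
Original = 15.4 μg/L × 4.81 × 10⁴ = 7.40 × 10⁵ μg/L = 740 μg/mL.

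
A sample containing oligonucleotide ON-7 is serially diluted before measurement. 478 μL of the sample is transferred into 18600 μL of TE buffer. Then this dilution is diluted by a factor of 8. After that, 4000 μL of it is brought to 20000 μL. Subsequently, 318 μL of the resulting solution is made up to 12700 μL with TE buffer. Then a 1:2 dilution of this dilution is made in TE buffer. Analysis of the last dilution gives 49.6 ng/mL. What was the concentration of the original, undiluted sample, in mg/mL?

6.32 mg/mL

Overall dilution factor = 39.91 × 8 × 5 × 39.94 × 2 = 1.28 × 10⁵.
Original = 49.6 ng/mL × 1.28 × 10⁵ = 6.32 × 10⁶ ng/mL = 6.32 mg/mL.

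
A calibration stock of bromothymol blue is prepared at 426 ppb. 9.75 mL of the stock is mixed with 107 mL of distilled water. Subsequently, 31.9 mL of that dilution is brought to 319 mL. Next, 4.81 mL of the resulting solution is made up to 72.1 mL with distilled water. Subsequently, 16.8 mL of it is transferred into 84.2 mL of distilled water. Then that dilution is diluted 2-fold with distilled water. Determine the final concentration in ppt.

Overall dilution factor = 11.97 × 10 × 14.99 × 6.012 × 2 = 2.16 × 10⁴.
426 ppb / 2.16 × 10⁴ = 0.0197 ppb = 19.7 ppt.

19.7 ppt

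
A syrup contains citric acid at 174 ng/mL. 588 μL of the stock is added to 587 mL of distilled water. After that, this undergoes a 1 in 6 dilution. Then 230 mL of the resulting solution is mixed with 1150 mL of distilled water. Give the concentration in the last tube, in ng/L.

Overall dilution factor = 999.3 × 6 × 6 = 3.60 × 10⁴.
174 ng/mL / 3.60 × 10⁴ = 4.84 × 10⁻³ ng/mL = 4.84 ng/L.

4.84 ng/L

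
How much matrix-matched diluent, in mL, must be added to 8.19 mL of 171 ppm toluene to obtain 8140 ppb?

8140 ppb = 8.14 ppm.
V₂ = C₁V₁/C₂ = 171 × 8.19 / 8.14 = 172 mL.
Diluent to add = V₂ − V₁ = 172 − 8.19 = 164 mL.

164 mL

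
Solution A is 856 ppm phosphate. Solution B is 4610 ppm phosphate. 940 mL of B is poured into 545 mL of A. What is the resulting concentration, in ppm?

C_mix = (C_A·V_A + C_B·V_B)/(V_A + V_B) = (856×545 + 4610×940) / 1485 = 3232 ppm.

3230 ppm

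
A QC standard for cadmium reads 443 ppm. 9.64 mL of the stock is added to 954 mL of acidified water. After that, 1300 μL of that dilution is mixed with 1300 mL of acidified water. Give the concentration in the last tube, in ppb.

Overall dilution factor = 99.96 × 1001 = 1.00 × 10⁵.
443 ppm / 1.00 × 10⁵ = 4.43 × 10⁻³ ppm = 4.43 ppb.

4.43 ppb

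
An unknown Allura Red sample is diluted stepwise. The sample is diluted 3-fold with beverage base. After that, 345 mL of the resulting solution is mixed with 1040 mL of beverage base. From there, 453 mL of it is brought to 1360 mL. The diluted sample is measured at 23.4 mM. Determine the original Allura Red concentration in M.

Overall dilution factor = 3 × 4.014 × 3.002 = 36.2.
Original = 23.4 mM × 36.2 = 846 mM = 0.846 M.

0.846 M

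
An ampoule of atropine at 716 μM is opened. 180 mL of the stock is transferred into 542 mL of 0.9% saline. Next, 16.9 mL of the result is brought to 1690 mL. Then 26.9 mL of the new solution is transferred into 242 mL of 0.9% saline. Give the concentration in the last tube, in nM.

179 nM

Overall dilution factor = 4.011 × 100 × 9.996 = 4010.
716 μM / 4010 = 0.179 μM = 179 nM.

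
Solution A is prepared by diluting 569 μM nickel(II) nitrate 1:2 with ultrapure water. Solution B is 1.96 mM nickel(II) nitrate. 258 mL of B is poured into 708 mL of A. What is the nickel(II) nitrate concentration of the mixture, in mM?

C_A = 569 μM / 2 = 284 μM.
C_B = 1.96 mM = 1960 μM.
C_mix = (C_A·V_A + C_B·V_B)/(V_A + V_B) = (284×708 + 1960×258) / 966.0 = 732 μM = 0.732 mM.

0.732 mM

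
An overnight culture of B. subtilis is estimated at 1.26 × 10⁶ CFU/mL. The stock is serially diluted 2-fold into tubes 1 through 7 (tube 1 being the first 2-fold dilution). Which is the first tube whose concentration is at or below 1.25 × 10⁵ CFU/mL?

Tube n has concentration 1.26 × 10⁶ CFU/mL / 2ⁿ.
Need 2ⁿ ≥ 1.26 × 10⁶ CFU/mL / 1.25 × 10⁵ CFU/mL = 10.1, so n ≥ 3.33.
First such tube: n = 4.

tube 4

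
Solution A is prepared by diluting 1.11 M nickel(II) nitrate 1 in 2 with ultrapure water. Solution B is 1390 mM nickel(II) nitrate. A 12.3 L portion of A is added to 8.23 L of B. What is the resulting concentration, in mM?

C_A = 1.11 M / 2 = 0.555 M.
C_B = 1390 mM = 1.39 M.
C_mix = (C_A·V_A + C_B·V_B)/(V_A + V_B) = (0.555×12.3 + 1.39×8.23) / 20.53 = 0.890 M = 890 mM.

890 mM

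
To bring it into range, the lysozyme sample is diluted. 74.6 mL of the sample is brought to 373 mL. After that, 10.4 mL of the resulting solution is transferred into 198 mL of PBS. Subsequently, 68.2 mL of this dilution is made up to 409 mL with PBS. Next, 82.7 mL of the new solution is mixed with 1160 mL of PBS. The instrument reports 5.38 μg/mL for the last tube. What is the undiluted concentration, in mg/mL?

Overall dilution factor = 5 × 20.04 × 5.997 × 15.03 = 9029.
Original = 5.38 μg/mL × 9029 = 4.86 × 10⁴ μg/mL = 48.6 mg/mL.

48.6 mg/mL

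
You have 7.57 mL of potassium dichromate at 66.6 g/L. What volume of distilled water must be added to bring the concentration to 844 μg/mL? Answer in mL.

844 μg/mL = 0.844 g/L.
V₂ = C₁V₁/C₂ = 66.6 × 7.57 / 0.844 = 597 mL.
Diluent to add = V₂ − V₁ = 597 − 7.57 = 590 mL.

590 mL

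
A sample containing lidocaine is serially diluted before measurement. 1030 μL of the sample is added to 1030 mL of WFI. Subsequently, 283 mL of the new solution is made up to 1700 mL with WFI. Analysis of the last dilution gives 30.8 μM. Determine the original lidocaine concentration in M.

Overall dilution factor = 1001 × 6.007 = 6013.
Original = 30.8 μM × 6013 = 1.85 × 10⁵ μM = 0.185 M.

0.185 M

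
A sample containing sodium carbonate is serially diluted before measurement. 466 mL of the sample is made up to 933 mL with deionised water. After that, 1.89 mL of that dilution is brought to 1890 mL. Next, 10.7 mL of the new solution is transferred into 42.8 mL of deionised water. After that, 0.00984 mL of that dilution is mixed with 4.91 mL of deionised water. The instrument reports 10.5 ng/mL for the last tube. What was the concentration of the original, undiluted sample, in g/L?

Overall dilution factor = 2.002 × 1000 × 5 × 500.0 = 5.01 × 10⁶.
Original = 10.5 ng/mL × 5.01 × 10⁶ = 5.26 × 10⁷ ng/mL = 52.6 g/L.

52.6 g/L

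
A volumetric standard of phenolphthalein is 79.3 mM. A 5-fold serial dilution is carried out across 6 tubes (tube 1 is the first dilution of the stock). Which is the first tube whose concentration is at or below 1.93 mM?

tube 3

Tube n has concentration 79.3 mM / 5ⁿ.
Need 5ⁿ ≥ 79.3 mM / 1.93 mM = 41.1, so n ≥ 2.31.
First such tube: n = 3.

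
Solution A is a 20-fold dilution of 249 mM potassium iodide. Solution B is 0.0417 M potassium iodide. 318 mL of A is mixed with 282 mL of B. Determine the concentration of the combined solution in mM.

C_A = 249 mM / 20 = 12.4 mM.
C_B = 0.0417 M = 41.7 mM.
C_mix = (C_A·V_A + C_B·V_B)/(V_A + V_B) = (12.4×318 + 41.7×282) / 600.0 = 26.2 mM.

26.2 mM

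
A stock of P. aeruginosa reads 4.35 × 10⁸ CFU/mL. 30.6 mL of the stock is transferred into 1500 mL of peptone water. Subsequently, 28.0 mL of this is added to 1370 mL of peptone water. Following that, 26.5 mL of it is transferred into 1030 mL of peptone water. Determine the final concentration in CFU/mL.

4370 CFU/mL

Overall dilution factor = 50.02 × 49.93 × 39.87 = 9.96 × 10⁴.
4.35 × 10⁸ CFU/mL / 9.96 × 10⁴ = 4370 CFU/mL.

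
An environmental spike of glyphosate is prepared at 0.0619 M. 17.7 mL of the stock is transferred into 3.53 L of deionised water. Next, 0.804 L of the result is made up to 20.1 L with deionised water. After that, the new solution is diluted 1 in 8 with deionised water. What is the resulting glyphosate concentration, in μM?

1.54 μM

Overall dilution factor = 200.4 × 25 × 8 = 4.01 × 10⁴.
0.0619 M / 4.01 × 10⁴ = 1.54 × 10⁻⁶ M = 1.54 μM.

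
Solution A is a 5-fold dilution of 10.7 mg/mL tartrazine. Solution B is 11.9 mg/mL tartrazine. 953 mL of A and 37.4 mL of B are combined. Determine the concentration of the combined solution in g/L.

2.51 g/L

C_A = 10.7 mg/mL / 5 = 2.14 mg/mL.
C_mix = (C_A·V_A + C_B·V_B)/(V_A + V_B) = (2.14×953 + 11.9×37.4) / 990.4 = 2.51 mg/mL = 2.51 g/L.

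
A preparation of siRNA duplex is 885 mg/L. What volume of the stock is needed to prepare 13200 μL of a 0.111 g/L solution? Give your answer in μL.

1660 μL

0.111 g/L = 111 mg/L.
V₁ = C₂V₂/C₁ = 111 × 13200 / 885 = 1656 μL.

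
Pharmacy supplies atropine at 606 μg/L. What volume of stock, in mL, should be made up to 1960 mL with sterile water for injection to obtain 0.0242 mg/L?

78.3 mL

0.0242 mg/L = 24.2 μg/L.
V₁ = C₂V₂/C₁ = 24.2 × 1960 / 606 = 78.3 mL.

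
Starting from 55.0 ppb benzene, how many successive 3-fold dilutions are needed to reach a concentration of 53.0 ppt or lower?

7

Need 3ⁿ ≥ 1038, so n ≥ log(1038)/log(3) = 6.32.
Minimum whole steps: n = 7.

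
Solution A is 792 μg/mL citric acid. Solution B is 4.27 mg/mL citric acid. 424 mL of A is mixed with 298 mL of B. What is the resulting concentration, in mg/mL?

C_B = 4.27 mg/mL = 4270 μg/mL.
C_mix = (C_A·V_A + C_B·V_B)/(V_A + V_B) = (792×424 + 4270×298) / 722.0 = 2228 μg/mL = 2.23 mg/mL.

2.23 mg/mL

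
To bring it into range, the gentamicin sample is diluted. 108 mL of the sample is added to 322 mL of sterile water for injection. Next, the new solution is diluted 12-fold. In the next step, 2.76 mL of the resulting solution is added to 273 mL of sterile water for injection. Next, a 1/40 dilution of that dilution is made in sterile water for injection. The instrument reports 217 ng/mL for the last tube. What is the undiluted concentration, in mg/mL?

41.4 mg/mL

Overall dilution factor = 3.981 × 12 × 99.91 × 40 = 1.91 × 10⁵.
Original = 217 ng/mL × 1.91 × 10⁵ = 4.14 × 10⁷ ng/mL = 41.4 mg/mL.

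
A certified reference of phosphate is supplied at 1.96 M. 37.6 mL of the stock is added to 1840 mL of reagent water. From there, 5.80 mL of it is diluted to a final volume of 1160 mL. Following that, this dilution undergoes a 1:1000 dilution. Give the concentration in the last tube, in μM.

Overall dilution factor = 49.94 × 200 × 1000 = 9.99 × 10⁶.
1.96 M / 9.99 × 10⁶ = 1.96 × 10⁻⁷ M = 0.196 μM.

0.196 μM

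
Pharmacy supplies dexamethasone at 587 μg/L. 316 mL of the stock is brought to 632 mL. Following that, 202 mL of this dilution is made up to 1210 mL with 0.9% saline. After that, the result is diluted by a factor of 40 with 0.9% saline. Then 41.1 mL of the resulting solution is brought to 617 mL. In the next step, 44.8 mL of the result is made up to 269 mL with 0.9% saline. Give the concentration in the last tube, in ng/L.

Overall dilution factor = 2 × 5.990 × 40 × 15.01 × 6.004 = 4.32 × 10⁴.
587 μg/L / 4.32 × 10⁴ = 0.0136 μg/L = 13.6 ng/L.

13.6 ng/L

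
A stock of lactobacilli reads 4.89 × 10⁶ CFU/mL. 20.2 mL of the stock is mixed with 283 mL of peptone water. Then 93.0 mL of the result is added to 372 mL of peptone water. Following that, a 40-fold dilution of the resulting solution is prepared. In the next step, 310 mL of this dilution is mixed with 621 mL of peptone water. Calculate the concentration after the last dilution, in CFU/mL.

Overall dilution factor = 15.01 × 5 × 40 × 3.003 = 9016.
4.89 × 10⁶ CFU/mL / 9016 = 542 CFU/mL.

542 CFU/mL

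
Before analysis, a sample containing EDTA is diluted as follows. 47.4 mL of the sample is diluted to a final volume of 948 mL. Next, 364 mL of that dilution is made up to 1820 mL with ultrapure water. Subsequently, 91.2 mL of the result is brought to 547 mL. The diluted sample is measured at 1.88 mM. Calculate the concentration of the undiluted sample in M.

1.13 M

Overall dilution factor = 20 × 5 × 5.998 = 600.
Original = 1.88 mM × 600 = 1128 mM = 1.13 M.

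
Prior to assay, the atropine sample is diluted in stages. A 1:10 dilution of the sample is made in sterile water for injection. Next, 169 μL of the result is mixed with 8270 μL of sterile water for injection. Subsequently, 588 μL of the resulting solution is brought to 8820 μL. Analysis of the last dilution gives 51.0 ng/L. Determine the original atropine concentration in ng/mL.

382 ng/mL

Overall dilution factor = 10 × 49.93 × 15 = 7490.
Original = 51.0 ng/L × 7490 = 3.82 × 10⁵ ng/L = 382 ng/mL.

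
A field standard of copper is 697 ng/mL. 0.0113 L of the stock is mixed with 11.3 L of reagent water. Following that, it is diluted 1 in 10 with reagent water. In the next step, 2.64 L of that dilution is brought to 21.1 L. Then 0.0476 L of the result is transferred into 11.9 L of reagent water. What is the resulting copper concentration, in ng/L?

0.0347 ng/L

Overall dilution factor = 1001 × 10 × 7.992 × 251 = 2.01 × 10⁷.
697 ng/mL / 2.01 × 10⁷ = 3.47 × 10⁻⁵ ng/mL = 0.0347 ng/L.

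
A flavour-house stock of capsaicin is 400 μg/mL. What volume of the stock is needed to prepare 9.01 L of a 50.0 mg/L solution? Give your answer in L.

50.0 mg/L = 50.0 μg/mL.
V₁ = C₂V₂/C₁ = 50.0 × 9.01 / 400 = 1.13 L.

1.13 L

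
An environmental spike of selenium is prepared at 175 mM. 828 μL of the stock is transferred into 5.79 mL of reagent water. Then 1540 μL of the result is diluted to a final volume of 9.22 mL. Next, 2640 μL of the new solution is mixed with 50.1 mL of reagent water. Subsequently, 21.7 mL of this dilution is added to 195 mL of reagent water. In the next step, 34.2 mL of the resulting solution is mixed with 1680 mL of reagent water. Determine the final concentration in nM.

Overall dilution factor = 7.993 × 5.987 × 19.98 × 9.986 × 50.12 = 4.78 × 10⁵.
175 mM / 4.78 × 10⁵ = 3.66 × 10⁻⁴ mM = 366 nM.

366 nM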